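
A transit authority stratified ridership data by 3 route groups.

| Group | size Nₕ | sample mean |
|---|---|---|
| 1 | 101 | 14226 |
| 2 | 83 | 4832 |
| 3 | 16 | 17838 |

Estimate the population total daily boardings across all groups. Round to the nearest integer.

2123290

Population total = Σ Nₕ·x̄ₕ (each stratum's size times its mean).
101·14226 + 83·4832 + 16·17838 = 1436826 + 401056 + 285408 = 2123290.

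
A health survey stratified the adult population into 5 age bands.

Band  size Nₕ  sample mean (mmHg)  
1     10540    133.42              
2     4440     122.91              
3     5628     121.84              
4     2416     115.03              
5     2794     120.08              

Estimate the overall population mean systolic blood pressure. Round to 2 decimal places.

N = 10540 + 4440 + 5628 + 2416 + 2794 = 25818.
Overall mean = Σ (Nₕ/N)·x̄ₕ — weight by population share, not a simple average.
Σ Nₕx̄ₕ = 10540·133.42 + 4440·122.91 + 5628·121.84 + 2416·115.03 + 2794·120.08 = 1406246.8 + 545720.4 + 685715.52 + 277912.48 + 335503.52 = 3251098.72.
Divide by N: 3251098.72 / 25818 = 125.9237... → 125.92.

125.92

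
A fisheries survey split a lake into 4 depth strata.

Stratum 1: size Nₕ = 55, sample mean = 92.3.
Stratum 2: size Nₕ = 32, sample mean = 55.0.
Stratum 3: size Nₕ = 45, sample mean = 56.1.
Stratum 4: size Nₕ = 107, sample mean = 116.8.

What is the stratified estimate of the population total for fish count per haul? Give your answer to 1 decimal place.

21858.6

1: 55·92.3 = 5076.5
2: 32·55.0 = 1760
3: 45·56.1 = 2524.5
4: 107·116.8 = 12497.6
τ̂ = Σ Nₕx̄ₕ = 21858.6.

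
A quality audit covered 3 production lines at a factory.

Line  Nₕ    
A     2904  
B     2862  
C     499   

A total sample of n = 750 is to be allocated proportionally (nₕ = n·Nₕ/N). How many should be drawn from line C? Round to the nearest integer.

60

Share of line C = 499/6265 = 0.07965.
Allocate 750 × 0.07965 = 59.737... → 60.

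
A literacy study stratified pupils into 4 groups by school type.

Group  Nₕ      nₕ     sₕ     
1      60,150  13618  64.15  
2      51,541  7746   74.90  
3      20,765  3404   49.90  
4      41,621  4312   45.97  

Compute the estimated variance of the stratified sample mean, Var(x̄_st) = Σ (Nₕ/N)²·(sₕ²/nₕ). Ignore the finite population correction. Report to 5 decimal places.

N = 174077; Wₕ = Nₕ/N.
group 1: (60150/174077)²·64.15²/13618 = 0.03608016
group 2: (51541/174077)²·74.90²/7746 = 0.06349054
group 3: (20765/174077)²·49.90²/3404 = 0.01040861
group 4: (41621/174077)²·45.97²/4312 = 0.02801641
Sum = 0.13799572 → 0.13800.

0.13800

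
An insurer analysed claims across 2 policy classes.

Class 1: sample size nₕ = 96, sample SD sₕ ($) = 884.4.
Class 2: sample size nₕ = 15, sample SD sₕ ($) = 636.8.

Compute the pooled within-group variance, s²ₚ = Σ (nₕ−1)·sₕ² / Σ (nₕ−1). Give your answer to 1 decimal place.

733786.4

Degrees of freedom: 95 + 14 = 109.
Σ(nₕ−1)sₕ² = 95·782163.36 + 14·405514.24 = 79982718.56.
s²ₚ = 79982718.56 / 109 = 733786.409... → 733786.4.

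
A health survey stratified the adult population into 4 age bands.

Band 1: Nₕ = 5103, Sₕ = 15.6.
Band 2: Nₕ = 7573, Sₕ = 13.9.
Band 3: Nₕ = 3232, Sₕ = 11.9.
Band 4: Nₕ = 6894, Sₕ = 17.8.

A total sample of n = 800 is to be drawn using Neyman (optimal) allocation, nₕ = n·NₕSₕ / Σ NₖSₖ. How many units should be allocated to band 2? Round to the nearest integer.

243

1: NₕSₕ = 5103·15.6 = 79606.8
2: NₕSₕ = 7573·13.9 = 105264.7
3: NₕSₕ = 3232·11.9 = 38460.8
4: NₕSₕ = 6894·17.8 = 122713.2
Σ NₕSₕ = 346045.5.
n_2 = 800·105264.7/346045.5 = 243.355... → 243.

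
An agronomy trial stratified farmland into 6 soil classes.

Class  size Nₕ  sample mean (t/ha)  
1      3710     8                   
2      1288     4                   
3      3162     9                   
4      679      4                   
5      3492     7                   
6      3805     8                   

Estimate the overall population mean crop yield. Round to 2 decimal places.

7.49

x̄_st = (Σ Nₕx̄ₕ) / (Σ Nₕ) = (3710·8 + 1288·4 + 3162·9 + 679·4 + 3492·7 + 3805·8) / 16136
= 120890 / 16136 = 7.4919... → 7.49.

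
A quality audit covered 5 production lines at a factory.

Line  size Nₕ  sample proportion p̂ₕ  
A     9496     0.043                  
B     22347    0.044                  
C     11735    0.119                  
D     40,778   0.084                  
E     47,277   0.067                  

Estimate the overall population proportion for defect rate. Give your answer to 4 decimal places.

0.0713

Wₕ = Nₕ/N with N = 131633: 0.0721, 0.1698, 0.0891, 0.3098, 0.3592.
p̂_st = 0.0721·0.043 + 0.1698·0.044 + 0.0891·0.119 + 0.3098·0.084 + 0.3592·0.067 ≈ 0.071266... → 0.0713.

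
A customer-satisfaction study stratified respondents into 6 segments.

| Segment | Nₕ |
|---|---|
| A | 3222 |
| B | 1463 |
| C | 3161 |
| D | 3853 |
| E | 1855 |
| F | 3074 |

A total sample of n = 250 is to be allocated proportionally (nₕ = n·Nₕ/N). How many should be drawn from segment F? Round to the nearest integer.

46

N = 3222 + 1463 + 3161 + 3853 + 1855 + 3074 = 16628.
n_F = 250·3074/16628 = 46.217... → 46.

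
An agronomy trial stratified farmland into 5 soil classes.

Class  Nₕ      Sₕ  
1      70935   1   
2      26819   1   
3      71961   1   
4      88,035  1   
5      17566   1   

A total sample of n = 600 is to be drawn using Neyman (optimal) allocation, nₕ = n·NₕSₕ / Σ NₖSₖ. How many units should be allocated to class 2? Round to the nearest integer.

Σ NₕSₕ = 70935·1 + 26819·1 + 71961·1 + 88035·1 + 17566·1 = 275316.
Share for 2: 26819/275316 = 0.09741.
n_2 = 600 × 0.09741 = 58.447... → 58.

58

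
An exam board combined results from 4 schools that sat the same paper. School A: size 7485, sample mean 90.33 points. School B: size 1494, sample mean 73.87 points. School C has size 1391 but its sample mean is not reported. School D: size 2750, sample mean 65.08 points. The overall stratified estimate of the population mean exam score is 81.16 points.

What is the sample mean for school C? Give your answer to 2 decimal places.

71.44

N = 7485 + 1494 + 1391 + 2750 = 13120.
Overall total = μ·N = 81.16·13120 = 1064819.2.
Subtract the known strata: 7485·90.33 + 1494·73.87 + 2750·65.08 = 965451.83.
Remaining total for school C: 1064819.2 − 965451.83 = 99367.37.
Divide by its size: 99367.37 / 1391 = 71.4359... → 71.44.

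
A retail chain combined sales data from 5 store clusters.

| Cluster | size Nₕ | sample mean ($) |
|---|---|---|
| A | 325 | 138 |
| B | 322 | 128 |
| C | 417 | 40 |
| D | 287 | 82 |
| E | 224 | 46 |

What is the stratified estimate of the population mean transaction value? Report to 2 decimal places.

N = 325 + 322 + 417 + 287 + 224 = 1575.
Weight each subgroup mean by Nₕ/N and sum.
Σ Nₕx̄ₕ = 325·138 + 322·128 + 417·40 + 287·82 + 224·46 = 44850 + 41216 + 16680 + 23534 + 10304 = 136584.
Divide by N: 136584 / 1575 = 86.72 → 86.72.

86.72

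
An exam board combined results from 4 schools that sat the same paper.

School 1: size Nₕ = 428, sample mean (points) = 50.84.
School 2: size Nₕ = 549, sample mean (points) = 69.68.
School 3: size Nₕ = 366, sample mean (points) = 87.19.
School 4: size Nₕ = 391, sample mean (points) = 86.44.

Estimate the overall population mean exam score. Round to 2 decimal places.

72.50

N = 1734; weights Wₕ = Nₕ/N = (0.2468, 0.3166, 0.2111, 0.2255).
x̄_st = Σ Wₕ·x̄ₕ = 0.2468·50.84 + 0.3166·69.68 + 0.2111·87.19 + 0.2255·86.44 ≈ 72.5049...
→ 72.50.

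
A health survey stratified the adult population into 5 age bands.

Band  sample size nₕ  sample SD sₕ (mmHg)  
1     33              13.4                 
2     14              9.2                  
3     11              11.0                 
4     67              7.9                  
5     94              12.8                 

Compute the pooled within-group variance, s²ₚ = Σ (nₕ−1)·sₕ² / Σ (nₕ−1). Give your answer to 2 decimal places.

1: (33−1)·13.4² = 32·179.56 = 5745.92
2: (14−1)·9.2² = 13·84.64 = 1100.32
3: (11−1)·11.0² = 10·121 = 1210
4: (67−1)·7.9² = 66·62.41 = 4119.06
5: (94−1)·12.8² = 93·163.84 = 15237.12
Numerator = 27412.42; denominator = Σ(nₕ−1) = 214.
s²ₚ = 27412.42/214 = 128.0954... → 128.10.

128.10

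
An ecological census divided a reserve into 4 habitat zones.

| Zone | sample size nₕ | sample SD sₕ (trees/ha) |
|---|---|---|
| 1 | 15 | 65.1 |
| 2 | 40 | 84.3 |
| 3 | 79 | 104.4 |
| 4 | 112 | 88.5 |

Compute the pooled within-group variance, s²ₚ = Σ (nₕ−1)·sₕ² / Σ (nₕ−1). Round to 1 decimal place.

8495.9

Degrees of freedom: 14 + 39 + 78 + 111 = 242.
Σ(nₕ−1)sₕ² = 14·4238.01 + 39·7106.49 + 78·10899.36 + 111·7832.25 = 2056015.08.
s²ₚ = 2056015.08 / 242 = 8495.930... → 8495.9.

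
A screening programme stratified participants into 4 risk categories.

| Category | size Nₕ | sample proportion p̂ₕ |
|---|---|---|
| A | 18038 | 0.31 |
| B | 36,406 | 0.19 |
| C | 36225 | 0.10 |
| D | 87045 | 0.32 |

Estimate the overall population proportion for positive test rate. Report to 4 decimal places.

0.2475

N = 18038 + 36406 + 36225 + 87045 = 177714.
Overall proportion = Σ (Nₕ/N)·p̂ₕ.
Σ Nₕp̂ₕ = 5591.78 + 6917.14 + 3622.5 + 27854.4 = 43985.82.
43985.82 / 177714 = 0.247509... → 0.2475.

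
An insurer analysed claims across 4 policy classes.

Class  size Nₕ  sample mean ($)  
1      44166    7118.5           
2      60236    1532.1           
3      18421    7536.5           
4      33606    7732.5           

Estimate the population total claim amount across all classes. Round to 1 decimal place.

805371508.1

Estimate total by summing Nₕ·x̄ₕ over strata.
44166·7118.5 + 60236·1532.1 + 18421·7536.5 + 33606·7732.5 = 314395671 + 92287575.6 + 138829866.5 + 259858395 = 805371508.1.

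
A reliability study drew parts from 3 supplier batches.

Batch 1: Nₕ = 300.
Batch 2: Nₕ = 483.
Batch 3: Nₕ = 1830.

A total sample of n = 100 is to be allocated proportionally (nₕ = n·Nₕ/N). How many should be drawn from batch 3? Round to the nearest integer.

Share of batch 3 = 1830/2613 = 0.70034.
Allocate 100 × 0.70034 = 70.034... → 70.

70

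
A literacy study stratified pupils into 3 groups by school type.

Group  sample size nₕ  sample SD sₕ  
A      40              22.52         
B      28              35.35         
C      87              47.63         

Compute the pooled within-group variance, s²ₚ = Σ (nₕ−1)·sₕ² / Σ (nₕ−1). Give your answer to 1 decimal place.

Degrees of freedom: 39 + 27 + 86 = 152.
Σ(nₕ−1)sₕ² = 39·507.1504 + 27·1249.6225 + 86·2268.6169 = 248619.7265.
s²ₚ = 248619.7265 / 152 = 1635.656... → 1635.7.

1635.7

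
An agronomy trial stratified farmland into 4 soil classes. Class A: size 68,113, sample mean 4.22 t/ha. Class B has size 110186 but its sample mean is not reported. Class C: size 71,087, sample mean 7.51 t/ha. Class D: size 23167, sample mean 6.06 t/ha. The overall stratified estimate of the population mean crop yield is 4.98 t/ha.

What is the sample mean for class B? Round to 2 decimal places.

Σ Nₕx̄ₕ = N·μ, so 110186·x̄_B = 272553·4.98 − (68113·4.22 + 71087·7.51 + 23167·6.06).
= 1357313.94 − 961692.25 = 395621.69.
x̄_B = 395621.69 / 110186 = 3.5905... → 3.59.

3.59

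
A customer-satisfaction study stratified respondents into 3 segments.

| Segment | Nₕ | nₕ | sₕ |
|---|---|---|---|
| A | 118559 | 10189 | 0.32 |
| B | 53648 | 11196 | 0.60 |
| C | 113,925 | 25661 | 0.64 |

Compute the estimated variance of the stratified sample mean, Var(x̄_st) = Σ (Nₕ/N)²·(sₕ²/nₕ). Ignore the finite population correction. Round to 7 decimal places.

N = 286132; Wₕ = Nₕ/N.
segment A: (118559/286132)²·0.32²/10189 = 0.0000017255
segment B: (53648/286132)²·0.60²/11196 = 0.0000011304
segment C: (113925/286132)²·0.64²/25661 = 0.0000025304
Sum = 0.0000053862 → 0.0000054.

0.0000054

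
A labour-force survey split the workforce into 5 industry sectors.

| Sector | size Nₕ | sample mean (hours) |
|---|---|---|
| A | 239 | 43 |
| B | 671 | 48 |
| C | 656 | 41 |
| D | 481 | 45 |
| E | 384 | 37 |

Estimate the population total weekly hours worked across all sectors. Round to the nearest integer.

105234

Estimate total by summing Nₕ·x̄ₕ over strata.
239·43 + 671·48 + 656·41 + 481·45 + 384·37 = 10277 + 32208 + 26896 + 21645 + 14208 = 105234.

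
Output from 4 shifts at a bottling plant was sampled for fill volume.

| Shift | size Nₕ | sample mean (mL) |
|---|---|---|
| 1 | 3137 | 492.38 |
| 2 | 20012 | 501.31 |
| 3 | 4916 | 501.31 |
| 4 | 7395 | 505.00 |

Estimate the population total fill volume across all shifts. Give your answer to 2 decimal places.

1: 3137·492.38 = 1544596.06
2: 20012·501.31 = 10032215.72
3: 4916·501.31 = 2464439.96
4: 7395·505.00 = 3734475
τ̂ = Σ Nₕx̄ₕ = 17775726.74.

17775726.74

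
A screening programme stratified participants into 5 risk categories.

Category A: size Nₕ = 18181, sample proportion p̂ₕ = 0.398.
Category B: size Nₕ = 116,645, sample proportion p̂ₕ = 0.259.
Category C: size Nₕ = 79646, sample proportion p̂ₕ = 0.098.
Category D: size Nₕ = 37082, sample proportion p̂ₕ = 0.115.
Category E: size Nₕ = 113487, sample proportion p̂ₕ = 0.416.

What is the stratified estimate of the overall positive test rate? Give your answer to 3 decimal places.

Wₕ = Nₕ/N with N = 365041: 0.0498, 0.3195, 0.2182, 0.1016, 0.3109.
p̂_st = 0.0498·0.398 + 0.3195·0.259 + 0.2182·0.098 + 0.1016·0.115 + 0.3109·0.416 ≈ 0.26498... → 0.265.

0.265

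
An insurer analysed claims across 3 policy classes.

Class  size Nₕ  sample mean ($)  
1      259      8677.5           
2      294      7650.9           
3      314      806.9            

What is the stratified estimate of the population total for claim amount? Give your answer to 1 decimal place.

4750203.7

Population total = Σ Nₕ·x̄ₕ (each stratum's size times its mean).
259·8677.5 + 294·7650.9 + 314·806.9 = 2247472.5 + 2249364.6 + 253366.6 = 4750203.7.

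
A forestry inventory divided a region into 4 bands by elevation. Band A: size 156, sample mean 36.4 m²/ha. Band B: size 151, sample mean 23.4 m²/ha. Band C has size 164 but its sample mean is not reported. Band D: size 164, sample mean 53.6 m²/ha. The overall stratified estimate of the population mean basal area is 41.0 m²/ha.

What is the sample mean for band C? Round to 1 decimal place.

N = 156 + 151 + 164 + 164 = 635.
Overall total = μ·N = 41.0·635 = 26035.
Subtract the known strata: 156·36.4 + 151·23.4 + 164·53.6 = 18002.2.
Remaining total for band C: 26035 − 18002.2 = 8032.8.
Divide by its size: 8032.8 / 164 = 48.980... → 49.0.

49.0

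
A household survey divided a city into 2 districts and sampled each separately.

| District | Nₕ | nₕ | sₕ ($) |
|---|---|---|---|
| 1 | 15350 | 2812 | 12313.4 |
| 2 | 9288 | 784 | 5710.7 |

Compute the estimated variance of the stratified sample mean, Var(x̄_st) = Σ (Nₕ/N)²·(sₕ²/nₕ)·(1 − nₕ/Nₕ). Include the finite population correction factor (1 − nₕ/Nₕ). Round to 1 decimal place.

22507.4

N = 24638; Wₕ = Nₕ/N.
district 1: (15350/24638)²·12313.4²/2812·(1 − 2812/15350) = 17094.8936
district 2: (9288/24638)²·5710.7²/784·(1 − 784/9288) = 5412.4910
Sum = 22507.3846 → 22507.4.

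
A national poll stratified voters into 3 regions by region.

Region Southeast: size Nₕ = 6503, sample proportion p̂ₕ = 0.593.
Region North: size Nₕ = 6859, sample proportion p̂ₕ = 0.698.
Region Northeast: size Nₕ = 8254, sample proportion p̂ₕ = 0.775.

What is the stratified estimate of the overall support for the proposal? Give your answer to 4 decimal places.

Wₕ = Nₕ/N with N = 21616: 0.3008, 0.3173, 0.3818.
p̂_st = 0.3008·0.593 + 0.3173·0.698 + 0.3818·0.775 ≈ 0.695814... → 0.6958.

0.6958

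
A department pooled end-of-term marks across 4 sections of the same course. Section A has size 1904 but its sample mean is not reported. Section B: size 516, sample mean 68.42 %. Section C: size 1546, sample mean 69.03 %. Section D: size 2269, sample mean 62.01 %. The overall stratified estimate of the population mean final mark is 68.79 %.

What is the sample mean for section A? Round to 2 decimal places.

N = 1904 + 516 + 1546 + 2269 = 6235.
Overall total = μ·N = 68.79·6235 = 428905.65.
Subtract the known strata: 516·68.42 + 1546·69.03 + 2269·62.01 = 282725.79.
Remaining total for section A: 428905.65 − 282725.79 = 146179.86.
Divide by its size: 146179.86 / 1904 = 76.7751... → 76.78.

76.78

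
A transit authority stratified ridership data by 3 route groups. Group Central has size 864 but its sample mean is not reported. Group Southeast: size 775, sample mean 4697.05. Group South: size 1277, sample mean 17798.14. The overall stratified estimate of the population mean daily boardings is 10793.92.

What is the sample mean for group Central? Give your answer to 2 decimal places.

N = 864 + 775 + 1277 = 2916.
Overall total = μ·N = 10793.92·2916 = 31475070.72.
Subtract the known strata: 775·4697.05 + 1277·17798.14 = 26368438.53.
Remaining total for group Central: 31475070.72 − 26368438.53 = 5106632.19.
Divide by its size: 5106632.19 / 864 = 5910.4539... → 5910.45.

5910.45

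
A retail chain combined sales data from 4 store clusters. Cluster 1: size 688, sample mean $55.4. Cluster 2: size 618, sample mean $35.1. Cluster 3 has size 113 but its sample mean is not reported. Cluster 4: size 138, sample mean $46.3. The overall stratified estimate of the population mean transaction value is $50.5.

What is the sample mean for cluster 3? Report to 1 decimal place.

110.0

N = 688 + 618 + 113 + 138 = 1557.
Overall total = μ·N = 50.5·1557 = 78628.5.
Subtract the known strata: 688·55.4 + 618·35.1 + 138·46.3 = 66196.4.
Remaining total for cluster 3: 78628.5 − 66196.4 = 12432.1.
Divide by its size: 12432.1 / 113 = 110.019... → 110.0.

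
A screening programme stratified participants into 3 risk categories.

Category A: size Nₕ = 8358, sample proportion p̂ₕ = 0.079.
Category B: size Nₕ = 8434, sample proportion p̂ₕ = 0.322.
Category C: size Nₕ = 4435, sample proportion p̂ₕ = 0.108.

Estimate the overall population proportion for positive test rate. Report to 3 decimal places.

N = 8358 + 8434 + 4435 = 21227.
Overall proportion = Σ (Nₕ/N)·p̂ₕ.
Σ Nₕp̂ₕ = 660.282 + 2715.748 + 478.98 = 3855.01.
3855.01 / 21227 = 0.18161... → 0.182.

0.182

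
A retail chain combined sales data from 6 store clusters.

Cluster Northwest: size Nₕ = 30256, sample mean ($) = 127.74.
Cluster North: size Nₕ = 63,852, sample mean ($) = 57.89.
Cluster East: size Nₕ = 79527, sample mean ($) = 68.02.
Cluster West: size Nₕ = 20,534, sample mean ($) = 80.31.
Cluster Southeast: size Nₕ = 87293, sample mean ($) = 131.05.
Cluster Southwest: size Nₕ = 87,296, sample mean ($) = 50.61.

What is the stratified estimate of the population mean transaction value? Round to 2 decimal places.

82.65

N = 30256 + 63852 + 79527 + 20534 + 87293 + 87296 = 368758.
Overall mean = Σ (Nₕ/N)·x̄ₕ — weight by population share, not a simple average.
Σ Nₕx̄ₕ = 30256·127.74 + 63852·57.89 + 79527·68.02 + 20534·80.31 + 87293·131.05 + 87296·50.61 = 3864901.44 + 3696392.28 + 5409426.54 + 1649085.54 + 11439747.65 + 4418050.56 = 30477604.01.
Divide by N: 30477604.01 / 368758 = 82.6493... → 82.65.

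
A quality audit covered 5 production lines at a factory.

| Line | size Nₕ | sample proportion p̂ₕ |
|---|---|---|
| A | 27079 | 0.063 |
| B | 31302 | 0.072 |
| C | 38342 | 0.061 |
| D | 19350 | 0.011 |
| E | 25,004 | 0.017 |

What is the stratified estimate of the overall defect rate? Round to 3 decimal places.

0.049

Wₕ = Nₕ/N with N = 141077: 0.1919, 0.2219, 0.2718, 0.1372, 0.1772.
p̂_st = 0.1919·0.063 + 0.2219·0.072 + 0.2718·0.061 + 0.1372·0.011 + 0.1772·0.017 ≈ 0.04917... → 0.049.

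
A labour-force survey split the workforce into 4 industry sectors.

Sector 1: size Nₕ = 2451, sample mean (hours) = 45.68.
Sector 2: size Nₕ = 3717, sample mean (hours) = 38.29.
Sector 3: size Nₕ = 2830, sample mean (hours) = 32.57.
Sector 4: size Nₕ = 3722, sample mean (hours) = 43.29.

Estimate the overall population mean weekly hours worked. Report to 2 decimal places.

x̄_st = (Σ Nₕx̄ₕ) / (Σ Nₕ) = (2451·45.68 + 3717·38.29 + 2830·32.57 + 3722·43.29) / 12720
= 507584.09 / 12720 = 39.9044... → 39.90.

39.90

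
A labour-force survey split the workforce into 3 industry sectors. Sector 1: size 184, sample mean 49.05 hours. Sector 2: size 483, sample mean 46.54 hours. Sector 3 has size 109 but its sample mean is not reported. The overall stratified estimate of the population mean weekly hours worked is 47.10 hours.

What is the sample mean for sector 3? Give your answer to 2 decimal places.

Σ Nₕx̄ₕ = N·μ, so 109·x̄_3 = 776·47.10 − (184·49.05 + 483·46.54).
= 36549.6 − 31504.02 = 5045.58.
x̄_3 = 5045.58 / 109 = 46.2897... → 46.29.

46.29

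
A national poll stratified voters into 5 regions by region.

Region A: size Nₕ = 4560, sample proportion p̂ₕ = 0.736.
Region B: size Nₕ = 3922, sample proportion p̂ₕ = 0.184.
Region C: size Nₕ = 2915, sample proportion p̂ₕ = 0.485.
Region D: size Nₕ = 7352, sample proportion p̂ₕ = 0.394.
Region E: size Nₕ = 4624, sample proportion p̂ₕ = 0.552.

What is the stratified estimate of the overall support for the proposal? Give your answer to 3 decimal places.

Wₕ = Nₕ/N with N = 23373: 0.1951, 0.1678, 0.1247, 0.3146, 0.1978.
p̂_st = 0.1951·0.736 + 0.1678·0.184 + 0.1247·0.485 + 0.3146·0.394 + 0.1978·0.552 ≈ 0.46809... → 0.468.

0.468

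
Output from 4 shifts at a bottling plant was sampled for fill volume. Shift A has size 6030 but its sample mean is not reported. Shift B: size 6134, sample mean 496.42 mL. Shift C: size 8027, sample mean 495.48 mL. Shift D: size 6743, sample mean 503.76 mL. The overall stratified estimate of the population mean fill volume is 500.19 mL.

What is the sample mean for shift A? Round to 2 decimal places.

Σ Nₕx̄ₕ = N·μ, so 6030·x̄_A = 26934·500.19 − (6134·496.42 + 8027·495.48 + 6743·503.76).
= 13472117.46 − 10419111.92 = 3053005.54.
x̄_A = 3053005.54 / 6030 = 506.3027... → 506.30.

506.30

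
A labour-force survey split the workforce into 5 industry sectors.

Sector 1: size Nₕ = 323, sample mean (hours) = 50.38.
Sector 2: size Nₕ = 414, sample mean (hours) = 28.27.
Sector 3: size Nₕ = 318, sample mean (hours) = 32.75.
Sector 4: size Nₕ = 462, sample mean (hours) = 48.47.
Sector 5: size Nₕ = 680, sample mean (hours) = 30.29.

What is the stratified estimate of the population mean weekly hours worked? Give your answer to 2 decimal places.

37.04

x̄_st = (Σ Nₕx̄ₕ) / (Σ Nₕ) = (323·50.38 + 414·28.27 + 318·32.75 + 462·48.47 + 680·30.29) / 2197
= 81381.36 / 2197 = 37.0420... → 37.04.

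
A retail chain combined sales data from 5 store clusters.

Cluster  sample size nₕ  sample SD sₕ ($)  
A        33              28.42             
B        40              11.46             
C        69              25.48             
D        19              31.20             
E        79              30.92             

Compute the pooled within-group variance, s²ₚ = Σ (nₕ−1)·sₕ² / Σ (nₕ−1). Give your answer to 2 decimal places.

Degrees of freedom: 32 + 39 + 68 + 18 + 78 = 235.
Σ(nₕ−1)sₕ² = 32·807.6964 + 39·131.3316 + 68·649.2304 + 18·973.44 + 78·956.0464 = 167209.4236.
s²ₚ = 167209.4236 / 235 = 711.5295... → 711.53.

711.53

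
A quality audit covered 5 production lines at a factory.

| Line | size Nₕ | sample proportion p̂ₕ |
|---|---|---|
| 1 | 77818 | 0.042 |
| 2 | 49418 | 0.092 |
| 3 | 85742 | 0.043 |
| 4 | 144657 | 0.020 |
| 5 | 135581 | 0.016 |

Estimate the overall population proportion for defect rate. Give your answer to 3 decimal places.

Wₕ = Nₕ/N with N = 493216: 0.1578, 0.1002, 0.1738, 0.2933, 0.2749.
p̂_st = 0.1578·0.042 + 0.1002·0.092 + 0.1738·0.043 + 0.2933·0.020 + 0.2749·0.016 ≈ 0.03358... → 0.034.

0.034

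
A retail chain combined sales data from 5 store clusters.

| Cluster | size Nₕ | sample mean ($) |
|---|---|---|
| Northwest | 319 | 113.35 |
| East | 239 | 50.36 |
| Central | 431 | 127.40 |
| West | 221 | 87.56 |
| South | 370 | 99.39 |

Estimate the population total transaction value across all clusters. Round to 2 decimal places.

Northwest: 319·113.35 = 36158.65
East: 239·50.36 = 12036.04
Central: 431·127.40 = 54909.4
West: 221·87.56 = 19350.76
South: 370·99.39 = 36774.3
τ̂ = Σ Nₕx̄ₕ = 159229.15.

159229.15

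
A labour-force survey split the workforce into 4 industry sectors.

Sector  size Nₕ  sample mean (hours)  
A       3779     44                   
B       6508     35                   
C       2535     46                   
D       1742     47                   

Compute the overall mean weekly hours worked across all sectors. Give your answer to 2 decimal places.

40.69

x̄_st = (Σ Nₕx̄ₕ) / (Σ Nₕ) = (3779·44 + 6508·35 + 2535·46 + 1742·47) / 14564
= 592540 / 14564 = 40.6853... → 40.69.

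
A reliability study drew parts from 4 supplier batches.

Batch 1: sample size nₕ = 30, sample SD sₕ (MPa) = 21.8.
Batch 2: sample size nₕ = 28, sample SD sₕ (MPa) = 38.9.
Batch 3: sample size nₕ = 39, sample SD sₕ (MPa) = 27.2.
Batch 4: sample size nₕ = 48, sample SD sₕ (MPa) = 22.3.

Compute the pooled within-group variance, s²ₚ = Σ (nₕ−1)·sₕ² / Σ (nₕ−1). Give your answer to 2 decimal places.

752.66

Degrees of freedom: 29 + 27 + 38 + 47 = 141.
Σ(nₕ−1)sₕ² = 29·475.24 + 27·1513.21 + 38·739.84 + 47·497.29 = 106125.18.
s²ₚ = 106125.18 / 141 = 752.6609... → 752.66.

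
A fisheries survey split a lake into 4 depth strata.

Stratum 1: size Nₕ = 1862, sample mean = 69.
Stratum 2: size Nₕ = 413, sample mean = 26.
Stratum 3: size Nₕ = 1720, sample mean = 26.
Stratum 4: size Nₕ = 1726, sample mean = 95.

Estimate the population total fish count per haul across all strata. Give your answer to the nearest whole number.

347906

1: 1862·69 = 128478
2: 413·26 = 10738
3: 1720·26 = 44720
4: 1726·95 = 163970
τ̂ = Σ Nₕx̄ₕ = 347906.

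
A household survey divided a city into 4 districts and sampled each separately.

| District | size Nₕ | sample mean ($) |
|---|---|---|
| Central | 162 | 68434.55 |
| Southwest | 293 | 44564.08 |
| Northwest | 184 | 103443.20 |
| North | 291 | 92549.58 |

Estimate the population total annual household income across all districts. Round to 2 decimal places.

Population total = Σ Nₕ·x̄ₕ (each stratum's size times its mean).
162·68434.55 + 293·44564.08 + 184·103443.20 + 291·92549.58 = 11086397.1 + 13057275.44 + 19033548.8 + 26931927.78 = 70109149.12.

70109149.12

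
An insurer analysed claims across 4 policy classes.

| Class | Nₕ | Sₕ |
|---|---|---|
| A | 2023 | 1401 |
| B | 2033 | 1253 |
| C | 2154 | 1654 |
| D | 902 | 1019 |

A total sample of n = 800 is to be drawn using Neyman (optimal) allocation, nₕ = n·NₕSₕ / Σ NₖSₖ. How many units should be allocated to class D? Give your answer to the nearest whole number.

Σ NₕSₕ = 2023·1401 + 2033·1253 + 2154·1654 + 902·1019 = 9863426.
Share for D: 919138/9863426 = 0.09319.
n_D = 800 × 0.09319 = 74.549... → 75.

75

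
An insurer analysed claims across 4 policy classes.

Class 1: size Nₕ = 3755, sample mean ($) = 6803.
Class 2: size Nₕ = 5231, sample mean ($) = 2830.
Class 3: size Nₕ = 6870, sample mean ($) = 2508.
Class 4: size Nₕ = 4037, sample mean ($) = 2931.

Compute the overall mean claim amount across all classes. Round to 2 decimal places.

x̄_st = (Σ Nₕx̄ₕ) / (Σ Nₕ) = (3755·6803 + 5231·2830 + 6870·2508 + 4037·2931) / 19893
= 69411402 / 19893 = 3489.2375... → 3489.24.

3489.24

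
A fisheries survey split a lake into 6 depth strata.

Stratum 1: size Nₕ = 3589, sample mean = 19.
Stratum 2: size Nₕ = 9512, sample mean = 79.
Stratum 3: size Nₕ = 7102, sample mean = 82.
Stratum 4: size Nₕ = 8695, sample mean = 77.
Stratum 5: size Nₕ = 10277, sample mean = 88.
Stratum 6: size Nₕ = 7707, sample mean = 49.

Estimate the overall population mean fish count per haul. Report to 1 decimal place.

N = 3589 + 9512 + 7102 + 8695 + 10277 + 7707 = 46882.
Overall mean = Σ (Nₕ/N)·x̄ₕ — weight by population share, not a simple average.
Σ Nₕx̄ₕ = 3589·19 + 9512·79 + 7102·82 + 8695·77 + 10277·88 + 7707·49 = 68191 + 751448 + 582364 + 669515 + 904376 + 377643 = 3353537.
Divide by N: 3353537 / 46882 = 71.531... → 71.5.

71.5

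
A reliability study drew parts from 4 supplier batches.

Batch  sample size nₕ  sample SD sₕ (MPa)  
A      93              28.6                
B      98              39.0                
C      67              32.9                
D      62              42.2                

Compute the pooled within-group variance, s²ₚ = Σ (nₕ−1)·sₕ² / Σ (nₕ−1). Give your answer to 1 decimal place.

A: (93−1)·28.6² = 92·817.96 = 75252.32
B: (98−1)·39.0² = 97·1521 = 147537
C: (67−1)·32.9² = 66·1082.41 = 71439.06
D: (62−1)·42.2² = 61·1780.84 = 108631.24
Numerator = 402859.62; denominator = Σ(nₕ−1) = 316.
s²ₚ = 402859.62/316 = 1274.872... → 1274.9.

1274.9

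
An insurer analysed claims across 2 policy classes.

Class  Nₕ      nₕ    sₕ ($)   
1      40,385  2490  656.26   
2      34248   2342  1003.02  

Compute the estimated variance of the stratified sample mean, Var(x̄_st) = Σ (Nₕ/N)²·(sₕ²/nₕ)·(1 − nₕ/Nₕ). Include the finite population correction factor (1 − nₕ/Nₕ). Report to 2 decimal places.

N = 74633; Wₕ = Nₕ/N.
class 1: (40385/74633)²·656.26²/2490·(1 − 2490/40385) = 47.52178
class 2: (34248/74633)²·1003.02²/2342·(1 − 2342/34248) = 84.27099
Sum = 131.79277 → 131.79.

131.79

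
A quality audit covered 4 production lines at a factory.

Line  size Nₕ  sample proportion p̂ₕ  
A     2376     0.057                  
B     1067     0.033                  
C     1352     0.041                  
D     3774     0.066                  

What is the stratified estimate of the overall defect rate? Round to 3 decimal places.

N = 2376 + 1067 + 1352 + 3774 = 8569.
Overall proportion = Σ (Nₕ/N)·p̂ₕ.
Σ Nₕp̂ₕ = 135.432 + 35.211 + 55.432 + 249.084 = 475.159.
475.159 / 8569 = 0.05545... → 0.055.

0.055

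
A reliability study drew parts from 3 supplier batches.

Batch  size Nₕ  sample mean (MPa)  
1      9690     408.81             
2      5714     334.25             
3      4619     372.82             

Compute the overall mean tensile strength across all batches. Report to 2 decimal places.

N = 9690 + 5714 + 4619 = 20023.
Weight each subgroup mean by Nₕ/N and sum.
Σ Nₕx̄ₕ = 9690·408.81 + 5714·334.25 + 4619·372.82 = 3961368.9 + 1909904.5 + 1722055.58 = 7593328.98.
Divide by N: 7593328.98 / 20023 = 379.2303... → 379.23.

379.23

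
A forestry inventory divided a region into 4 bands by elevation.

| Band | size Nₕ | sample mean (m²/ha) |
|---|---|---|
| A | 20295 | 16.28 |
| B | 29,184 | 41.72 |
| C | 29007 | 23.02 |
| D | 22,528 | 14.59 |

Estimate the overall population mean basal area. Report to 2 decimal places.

N = 20295 + 29184 + 29007 + 22528 = 101014.
Overall mean = Σ (Nₕ/N)·x̄ₕ — weight by population share, not a simple average.
Σ Nₕx̄ₕ = 20295·16.28 + 29184·41.72 + 29007·23.02 + 22528·14.59 = 330402.6 + 1217556.48 + 667741.14 + 328683.52 = 2544383.74.
Divide by N: 2544383.74 / 101014 = 25.1884... → 25.19.

25.19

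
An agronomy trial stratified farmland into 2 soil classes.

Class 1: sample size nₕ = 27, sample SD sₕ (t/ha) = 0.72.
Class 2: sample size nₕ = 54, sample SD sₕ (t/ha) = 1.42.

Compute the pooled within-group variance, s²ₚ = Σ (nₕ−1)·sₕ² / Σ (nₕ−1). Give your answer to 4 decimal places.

1.5234

1: (27−1)·0.72² = 26·0.5184 = 13.4784
2: (54−1)·1.42² = 53·2.0164 = 106.8692
Numerator = 120.3476; denominator = Σ(nₕ−1) = 79.
s²ₚ = 120.3476/79 = 1.523387... → 1.5234.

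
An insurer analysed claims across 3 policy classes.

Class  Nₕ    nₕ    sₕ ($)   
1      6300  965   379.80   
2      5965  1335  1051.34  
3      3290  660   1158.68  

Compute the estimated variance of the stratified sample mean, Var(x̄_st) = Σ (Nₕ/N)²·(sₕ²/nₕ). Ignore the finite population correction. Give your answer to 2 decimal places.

N = 15555. Term for each stratum: Wₕ²sₕ²/nₕ.
Var(x̄_st) = 24.52018 + 121.75477 + 90.99863 = 237.27358 → 237.27.

237.27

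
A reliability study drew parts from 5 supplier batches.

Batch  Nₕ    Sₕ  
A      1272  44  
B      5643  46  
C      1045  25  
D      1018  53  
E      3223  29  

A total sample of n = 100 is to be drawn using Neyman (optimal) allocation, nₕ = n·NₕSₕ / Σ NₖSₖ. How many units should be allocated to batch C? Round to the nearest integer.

5

A: NₕSₕ = 1272·44 = 55968
B: NₕSₕ = 5643·46 = 259578
C: NₕSₕ = 1045·25 = 26125
D: NₕSₕ = 1018·53 = 53954
E: NₕSₕ = 3223·29 = 93467
Σ NₕSₕ = 489092.
n_C = 100·26125/489092 = 5.342... → 5.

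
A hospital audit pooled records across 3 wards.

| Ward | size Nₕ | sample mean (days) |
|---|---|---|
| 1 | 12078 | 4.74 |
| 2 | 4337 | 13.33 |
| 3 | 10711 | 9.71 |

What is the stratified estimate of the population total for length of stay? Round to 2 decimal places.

219065.74

1: 12078·4.74 = 57249.72
2: 4337·13.33 = 57812.21
3: 10711·9.71 = 104003.81
τ̂ = Σ Nₕx̄ₕ = 219065.74.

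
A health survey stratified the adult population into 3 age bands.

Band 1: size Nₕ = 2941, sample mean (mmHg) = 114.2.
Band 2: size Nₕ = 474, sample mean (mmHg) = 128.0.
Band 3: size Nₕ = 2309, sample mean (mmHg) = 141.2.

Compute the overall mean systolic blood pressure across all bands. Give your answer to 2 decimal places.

N = 5724; weights Wₕ = Nₕ/N = (0.5138, 0.0828, 0.4034).
x̄_st = Σ Wₕ·x̄ₕ = 0.5138·114.2 + 0.0828·128.0 + 0.4034·141.2 ≈ 126.2343...
→ 126.23.

126.23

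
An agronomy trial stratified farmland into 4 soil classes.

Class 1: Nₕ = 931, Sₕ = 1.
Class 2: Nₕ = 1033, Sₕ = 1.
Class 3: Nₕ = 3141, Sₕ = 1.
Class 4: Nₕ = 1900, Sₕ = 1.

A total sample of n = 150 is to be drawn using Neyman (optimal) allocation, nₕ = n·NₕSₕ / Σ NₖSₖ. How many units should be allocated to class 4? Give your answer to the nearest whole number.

41

1: NₕSₕ = 931·1 = 931
2: NₕSₕ = 1033·1 = 1033
3: NₕSₕ = 3141·1 = 3141
4: NₕSₕ = 1900·1 = 1900
Σ NₕSₕ = 7005.
n_4 = 150·1900/7005 = 40.685... → 41.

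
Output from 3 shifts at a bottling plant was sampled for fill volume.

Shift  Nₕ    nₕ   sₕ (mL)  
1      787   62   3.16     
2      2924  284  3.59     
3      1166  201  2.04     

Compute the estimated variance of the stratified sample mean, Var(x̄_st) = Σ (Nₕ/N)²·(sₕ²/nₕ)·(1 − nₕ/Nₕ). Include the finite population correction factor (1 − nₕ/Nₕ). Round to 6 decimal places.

N = 4877. Term for each stratum: Wₕ²sₕ²/nₕ·(1−nₕ/Nₕ).
Var(x̄_st) = 0.003863578 + 0.014728087 + 0.000979455 = 0.019571120 → 0.019571.

0.019571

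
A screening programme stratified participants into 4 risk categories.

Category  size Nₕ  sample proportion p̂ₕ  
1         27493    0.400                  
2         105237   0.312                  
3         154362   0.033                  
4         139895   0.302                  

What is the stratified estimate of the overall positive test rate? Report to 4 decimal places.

0.2135

Wₕ = Nₕ/N with N = 426987: 0.0644, 0.2465, 0.3615, 0.3276.
p̂_st = 0.0644·0.400 + 0.2465·0.312 + 0.3615·0.033 + 0.3276·0.302 ≈ 0.213527... → 0.2135.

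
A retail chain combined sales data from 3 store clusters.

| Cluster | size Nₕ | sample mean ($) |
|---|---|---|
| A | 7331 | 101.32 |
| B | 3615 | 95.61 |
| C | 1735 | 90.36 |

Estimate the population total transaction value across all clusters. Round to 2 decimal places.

1245181.67

Estimate total by summing Nₕ·x̄ₕ over strata.
7331·101.32 + 3615·95.61 + 1735·90.36 = 742776.92 + 345630.15 + 156774.6 = 1245181.67.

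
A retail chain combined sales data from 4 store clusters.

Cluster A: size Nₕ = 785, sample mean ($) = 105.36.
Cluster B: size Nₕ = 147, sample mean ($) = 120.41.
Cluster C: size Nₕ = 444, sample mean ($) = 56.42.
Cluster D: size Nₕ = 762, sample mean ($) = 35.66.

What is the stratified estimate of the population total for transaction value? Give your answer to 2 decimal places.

152631.27

A: 785·105.36 = 82707.6
B: 147·120.41 = 17700.27
C: 444·56.42 = 25050.48
D: 762·35.66 = 27172.92
τ̂ = Σ Nₕx̄ₕ = 152631.27.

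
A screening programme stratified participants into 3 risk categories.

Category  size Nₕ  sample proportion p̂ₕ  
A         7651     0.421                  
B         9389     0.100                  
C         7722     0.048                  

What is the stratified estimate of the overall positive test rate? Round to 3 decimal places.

Wₕ = Nₕ/N with N = 24762: 0.3090, 0.3792, 0.3118.
p̂_st = 0.3090·0.421 + 0.3792·0.100 + 0.3118·0.048 ≈ 0.18297... → 0.183.

0.183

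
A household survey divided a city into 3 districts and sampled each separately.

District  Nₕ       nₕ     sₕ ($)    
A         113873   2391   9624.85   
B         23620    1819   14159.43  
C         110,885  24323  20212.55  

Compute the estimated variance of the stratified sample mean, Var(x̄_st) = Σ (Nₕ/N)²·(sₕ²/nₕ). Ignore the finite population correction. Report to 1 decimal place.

12488.2

N = 248378; Wₕ = Nₕ/N.
district A: (113873/248378)²·9624.85²/2391 = 8143.7351
district B: (23620/248378)²·14159.43²/1819 = 996.7641
district C: (110885/248378)²·20212.55²/24323 = 3347.6838
Sum = 12488.1829 → 12488.2.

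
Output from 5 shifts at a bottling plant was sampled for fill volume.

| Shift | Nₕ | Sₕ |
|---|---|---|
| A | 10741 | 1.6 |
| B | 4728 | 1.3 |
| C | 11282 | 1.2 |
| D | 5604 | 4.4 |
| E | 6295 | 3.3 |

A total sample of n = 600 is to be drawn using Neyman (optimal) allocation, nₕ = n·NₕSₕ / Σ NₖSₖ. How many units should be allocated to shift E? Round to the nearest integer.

151

Σ NₕSₕ = 10741·1.6 + 4728·1.3 + 11282·1.2 + 5604·4.4 + 6295·3.3 = 82301.5.
Share for E: 20773.5/82301.5 = 0.25241.
n_E = 600 × 0.25241 = 151.444... → 151.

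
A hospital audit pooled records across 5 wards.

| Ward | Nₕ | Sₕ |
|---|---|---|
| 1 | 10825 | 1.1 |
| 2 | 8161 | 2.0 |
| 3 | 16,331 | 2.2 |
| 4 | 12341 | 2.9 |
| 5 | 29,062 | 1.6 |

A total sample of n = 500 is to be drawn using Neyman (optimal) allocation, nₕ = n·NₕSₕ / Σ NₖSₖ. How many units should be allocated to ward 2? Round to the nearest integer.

56

1: NₕSₕ = 10825·1.1 = 11907.5
2: NₕSₕ = 8161·2.0 = 16322
3: NₕSₕ = 16331·2.2 = 35928.2
4: NₕSₕ = 12341·2.9 = 35788.9
5: NₕSₕ = 29062·1.6 = 46499.2
Σ NₕSₕ = 146445.8.
n_2 = 500·16322/146445.8 = 55.727... → 56.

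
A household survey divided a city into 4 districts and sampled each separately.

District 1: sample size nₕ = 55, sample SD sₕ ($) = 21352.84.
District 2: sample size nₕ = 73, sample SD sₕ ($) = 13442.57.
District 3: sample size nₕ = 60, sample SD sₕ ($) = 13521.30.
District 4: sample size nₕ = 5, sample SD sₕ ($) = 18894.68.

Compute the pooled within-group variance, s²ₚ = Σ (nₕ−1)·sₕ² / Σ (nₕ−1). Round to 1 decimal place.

263737041.6

1: (55−1)·21352.84² = 54·455943776.0656 = 24620963907.5424
2: (73−1)·13442.57² = 72·180702688.2049 = 13010593550.7528
3: (60−1)·13521.30² = 59·182825553.69 = 10786707667.71
4: (5−1)·18894.68² = 4·357008932.3024 = 1428035729.2096
Numerator = 49846300855.2148; denominator = Σ(nₕ−1) = 189.
s²ₚ = 49846300855.2148/189 = 263737041.562... → 263737041.6.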